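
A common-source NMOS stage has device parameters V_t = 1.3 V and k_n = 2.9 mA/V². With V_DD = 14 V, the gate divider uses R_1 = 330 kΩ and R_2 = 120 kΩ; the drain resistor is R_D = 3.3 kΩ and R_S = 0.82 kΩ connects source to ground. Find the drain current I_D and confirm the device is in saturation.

V_G = V_DD·R_2/(R_1+R_2) = 14×120/450 = 3.73 V.
Assume saturation: I_D = (k_n/2)(V_GS − V_t)² with V_GS = V_G − I_D·R_S = 3.73 − 0.82·I_D.
Substituting gives 0.975·I_D² − 6.79·I_D + 8.59 = 0, with roots I_D = 1.66 or 5.3 mA.
The root I_D = 5.3 mA gives V_GS = -0.612 V ≤ V_t, so take I_D = 1.66 mA.
Then V_GS = 2.37 V and V_DS = V_DD − I_D(R_D+R_S) = 14 − 1.66×4.12 = 7.15 V.
Saturation requires V_DS ≥ V_GS − V_t = 1.07 V; 7.15 ≥ 1.07 ✓.

I_D ≈ 1.7 mA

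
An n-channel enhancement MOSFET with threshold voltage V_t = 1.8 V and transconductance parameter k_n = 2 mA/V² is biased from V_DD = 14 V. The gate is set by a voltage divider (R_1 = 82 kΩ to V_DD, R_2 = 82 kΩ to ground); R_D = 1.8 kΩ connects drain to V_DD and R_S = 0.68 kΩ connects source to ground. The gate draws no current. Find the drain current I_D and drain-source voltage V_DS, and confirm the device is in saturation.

I_D ≈ 4.5 mA, V_DS ≈ 2.8 V

V_G = V_DD·R_2/(R_1+R_2) = 14×82/164 = 7 V.
Assume saturation: I_D = (k_n/2)(V_GS − V_t)² with V_GS = V_G − I_D·R_S = 7 − 0.68·I_D.
Substituting gives 0.462·I_D² − 8.07·I_D + 27 = 0, with roots I_D = 4.52 or 12.9 mA.
The root I_D = 12.9 mA gives V_GS = -1.8 V ≤ V_t, so take I_D = 4.52 mA.
Then V_GS = 3.93 V and V_DS = V_DD − I_D(R_D+R_S) = 14 − 4.52×2.48 = 2.79 V.
Saturation requires V_DS ≥ V_GS − V_t = 2.13 V; 2.79 ≥ 2.13 ✓.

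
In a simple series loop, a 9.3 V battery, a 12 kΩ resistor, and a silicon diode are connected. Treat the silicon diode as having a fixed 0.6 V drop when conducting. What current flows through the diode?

KVL around the loop: 9.3 = V_D + I·R = 0.6 + I × 12 kΩ.
So I = (9.3 − 0.6) / 12 kΩ = 8.7 / 12 = 0.725 mA.

I ≈ 0.73 mA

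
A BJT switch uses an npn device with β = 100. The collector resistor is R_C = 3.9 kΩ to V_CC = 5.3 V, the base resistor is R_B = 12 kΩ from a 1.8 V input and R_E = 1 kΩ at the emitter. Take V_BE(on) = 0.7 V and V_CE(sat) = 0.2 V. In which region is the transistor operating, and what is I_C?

active; I_C ≈ 0.97 mA

Assume active. Base-emitter loop: I_B = (V_BB − V_BE)/(R_B + (β+1)R_E) = (1.8 − 0.7)/(12 + 101×1) = 0.00973 mA.
I_C = β·I_B = 100×0.00973 = 0.973 mA.
V_CE = V_CC − I_C·R_C − I_E·R_E = 5.3 − 0.973×3.9 − 0.983×1 = 0.52 V > V_CE(sat), so the active-region assumption holds.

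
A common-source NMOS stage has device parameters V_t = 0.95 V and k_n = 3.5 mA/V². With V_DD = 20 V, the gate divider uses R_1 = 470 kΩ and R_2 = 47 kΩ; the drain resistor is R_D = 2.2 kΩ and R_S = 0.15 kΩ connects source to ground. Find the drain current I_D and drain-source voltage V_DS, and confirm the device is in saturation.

I_D ≈ 0.93 mA, V_DS ≈ 18 V

V_G = V_DD·R_2/(R_1+R_2) = 20×47/517 = 1.82 V.
Assume saturation: I_D = (k_n/2)(V_GS − V_t)² with V_GS = V_G − I_D·R_S = 1.82 − 0.15·I_D.
Substituting gives 0.0394·I_D² − 1.46·I_D + 1.32 = 0, with roots I_D = 0.929 or 36 mA.
The root I_D = 36 mA gives V_GS = -3.59 V ≤ V_t, so take I_D = 0.929 mA.
Then V_GS = 1.68 V and V_DS = V_DD − I_D(R_D+R_S) = 20 − 0.929×2.35 = 17.8 V.
Saturation requires V_DS ≥ V_GS − V_t = 0.729 V; 17.8 ≥ 0.729 ✓.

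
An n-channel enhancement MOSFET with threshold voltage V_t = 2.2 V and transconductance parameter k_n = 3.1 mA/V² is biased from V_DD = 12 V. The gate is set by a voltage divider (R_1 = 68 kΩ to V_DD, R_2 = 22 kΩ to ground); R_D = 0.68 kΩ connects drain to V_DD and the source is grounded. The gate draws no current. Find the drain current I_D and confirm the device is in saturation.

I_D ≈ 0.83 mA

V_G = V_DD·R_2/(R_1+R_2) = 12×22/90 = 2.93 V. With the source grounded, V_GS = V_G = 2.93 V.
Assume saturation: I_D = (k_n/2)(V_GS − V_t)² = (3.1/2)×(2.93 − 2.2)² = 1.55×0.733² = 0.834 mA.
V_DS = V_DD − I_D·R_D = 12 − 0.834×0.68 = 11.4 V.
Saturation requires V_DS ≥ V_GS − V_t = 0.733 V; 11.4 ≥ 0.733 ✓.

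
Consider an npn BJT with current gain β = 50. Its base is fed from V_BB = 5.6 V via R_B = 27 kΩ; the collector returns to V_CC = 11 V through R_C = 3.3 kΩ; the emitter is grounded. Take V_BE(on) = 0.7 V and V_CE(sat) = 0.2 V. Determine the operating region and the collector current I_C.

Assume active: I_B = (5.6 − 0.7)/27 = 0.181 mA, giving I_C = β·I_B = 9.07 mA.
But then V_CE = 11 − 9.07×3.3 = -18.9 V < V_CE(sat) = 0.2 V — impossible in the active region.
So the transistor is saturated. With V_CE = 0.2 V, I_C = (V_CC − 0.2)/R_C = 10.8/3.3 = 3.27 mA.
Check: β·I_B = 9.07 mA > I_C = 3.27 mA, confirming saturation.

saturation; I_C ≈ 3.3 mA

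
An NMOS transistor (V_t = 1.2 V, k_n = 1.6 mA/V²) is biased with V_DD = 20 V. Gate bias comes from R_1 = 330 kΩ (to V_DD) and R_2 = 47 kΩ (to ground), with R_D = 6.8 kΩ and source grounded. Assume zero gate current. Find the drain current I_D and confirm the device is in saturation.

I_D ≈ 1.3 mA

V_G = V_DD·R_2/(R_1+R_2) = 20×47/377 = 2.49 V. With the source grounded, V_GS = V_G = 2.49 V.
Assume saturation: I_D = (k_n/2)(V_GS − V_t)² = (1.6/2)×(2.49 − 1.2)² = 0.8×1.29² = 1.34 mA.
V_DS = V_DD − I_D·R_D = 20 − 1.34×6.8 = 10.9 V.
Saturation requires V_DS ≥ V_GS − V_t = 1.29 V; 10.9 ≥ 1.29 ✓.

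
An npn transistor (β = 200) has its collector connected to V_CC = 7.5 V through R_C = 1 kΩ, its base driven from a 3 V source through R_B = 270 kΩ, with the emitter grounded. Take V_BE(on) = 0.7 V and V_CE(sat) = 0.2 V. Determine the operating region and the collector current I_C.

Assume active. Base-emitter loop: I_B = (V_BB − V_BE)/R_B = (3 − 0.7)/270 = 0.00852 mA.
I_C = β·I_B = 200×0.00852 = 1.7 mA.
V_CE = V_CC − I_C·R_C = 7.5 − 1.7×1 = 5.8 V > V_CE(sat), so the active-region assumption holds.

active; I_C ≈ 1.7 mA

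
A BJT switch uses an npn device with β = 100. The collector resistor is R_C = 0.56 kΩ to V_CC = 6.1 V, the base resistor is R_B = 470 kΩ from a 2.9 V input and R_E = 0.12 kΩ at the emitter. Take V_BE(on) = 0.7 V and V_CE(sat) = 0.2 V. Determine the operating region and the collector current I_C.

active; I_C ≈ 0.46 mA

Assume active. Base-emitter loop: I_B = (V_BB − V_BE)/(R_B + (β+1)R_E) = (2.9 − 0.7)/(470 + 101×0.12) = 0.00456 mA.
I_C = β·I_B = 100×0.00456 = 0.456 mA.
V_CE = V_CC − I_C·R_C − I_E·R_E = 6.1 − 0.456×0.56 − 0.461×0.12 = 5.79 V > V_CE(sat), so the active-region assumption holds.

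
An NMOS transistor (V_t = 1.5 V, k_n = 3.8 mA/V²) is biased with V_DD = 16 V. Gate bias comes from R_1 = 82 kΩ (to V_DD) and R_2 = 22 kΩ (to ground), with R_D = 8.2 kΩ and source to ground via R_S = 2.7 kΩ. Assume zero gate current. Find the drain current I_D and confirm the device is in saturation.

I_D ≈ 0.51 mA

V_G = V_DD·R_2/(R_1+R_2) = 16×22/104 = 3.38 V.
Assume saturation: I_D = (k_n/2)(V_GS − V_t)² with V_GS = V_G − I_D·R_S = 3.38 − 2.7·I_D.
Substituting gives 13.9·I_D² − 20.3·I_D + 6.75 = 0, with roots I_D = 0.507 or 0.961 mA.
The root I_D = 0.961 mA gives V_GS = 0.789 V ≤ V_t, so take I_D = 0.507 mA.
Then V_GS = 2.02 V and V_DS = V_DD − I_D(R_D+R_S) = 16 − 0.507×10.9 = 10.5 V.
Saturation requires V_DS ≥ V_GS − V_t = 0.516 V; 10.5 ≥ 0.516 ✓.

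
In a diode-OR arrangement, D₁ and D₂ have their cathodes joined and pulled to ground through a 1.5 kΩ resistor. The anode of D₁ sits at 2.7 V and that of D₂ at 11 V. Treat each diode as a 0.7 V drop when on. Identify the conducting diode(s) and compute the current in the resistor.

Only D₂ conducts; I_R ≈ 6.9 mA

Assume both conduct. Then node N would need to be at both 2.7−0.7 = 2 V and 11−0.7 = 10.3 V, which is impossible.
Assume only D₂ conducts: V_N = 11 − 0.7 = 10.3 V, so I_R = 10.3/1.5 = 6.87 mA.
Check D₁: its anode-to-cathode voltage is 2.7 − 10.3 = -7.6 V < 0.7 V, so it is off. The assumption is consistent.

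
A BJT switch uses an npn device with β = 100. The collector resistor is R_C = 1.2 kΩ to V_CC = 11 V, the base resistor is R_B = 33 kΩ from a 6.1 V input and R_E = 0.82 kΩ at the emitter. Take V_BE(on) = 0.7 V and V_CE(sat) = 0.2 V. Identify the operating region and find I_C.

active; I_C ≈ 4.7 mA

Assume active. Base-emitter loop: I_B = (V_BB − V_BE)/(R_B + (β+1)R_E) = (6.1 − 0.7)/(33 + 101×0.82) = 0.0466 mA.
I_C = β·I_B = 100×0.0466 = 4.66 mA.
V_CE = V_CC − I_C·R_C − I_E·R_E = 11 − 4.66×1.2 − 4.71×0.82 = 1.54 V > V_CE(sat), so the active-region assumption holds.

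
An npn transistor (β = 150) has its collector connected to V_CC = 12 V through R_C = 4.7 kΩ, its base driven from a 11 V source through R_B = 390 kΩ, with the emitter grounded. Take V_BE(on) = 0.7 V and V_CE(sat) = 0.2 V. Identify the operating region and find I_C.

Assume active: I_B = (11 − 0.7)/390 = 0.0264 mA, giving I_C = β·I_B = 3.96 mA.
But then V_CE = 12 − 3.96×4.7 = -6.62 V < V_CE(sat) = 0.2 V — impossible in the active region.
So the transistor is saturated. With V_CE = 0.2 V, I_C = (V_CC − 0.2)/R_C = 11.8/4.7 = 2.51 mA.
Check: β·I_B = 3.96 mA > I_C = 2.51 mA, confirming saturation.

saturation; I_C ≈ 2.5 mA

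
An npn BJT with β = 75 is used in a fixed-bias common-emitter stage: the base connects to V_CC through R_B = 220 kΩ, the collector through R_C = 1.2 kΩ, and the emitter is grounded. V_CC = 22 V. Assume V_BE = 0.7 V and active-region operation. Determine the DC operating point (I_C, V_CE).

I_C ≈ 7.3 mA, V_CE ≈ 13 V

Base loop: V_CC = I_B·R_B + V_BE, so I_B = (22 − 0.7)/220 kΩ = 0.0968 mA.
In the active region I_C = β·I_B = 75 × 0.0968 = 7.26 mA.
Collector loop: V_CE = V_CC − I_C·R_C = 22 − 7.26×1.2 = 13.3 V.
Since V_CE = 13.3 V > V_CE(sat) ≈ 0.2 V, the transistor is in the active region as assumed.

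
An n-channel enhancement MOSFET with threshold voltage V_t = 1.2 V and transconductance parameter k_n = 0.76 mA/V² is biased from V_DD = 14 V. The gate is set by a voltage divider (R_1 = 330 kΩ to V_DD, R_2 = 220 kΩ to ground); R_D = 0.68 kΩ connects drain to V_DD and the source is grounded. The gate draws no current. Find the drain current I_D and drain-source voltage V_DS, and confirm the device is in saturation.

I_D ≈ 7.4 mA, V_DS ≈ 9 V

V_G = V_DD·R_2/(R_1+R_2) = 14×220/550 = 5.6 V. With the source grounded, V_GS = V_G = 5.6 V.
Assume saturation: I_D = (k_n/2)(V_GS − V_t)² = (0.76/2)×(5.6 − 1.2)² = 0.38×4.4² = 7.36 mA.
V_DS = V_DD − I_D·R_D = 14 − 7.36×0.68 = 9 V.
Saturation requires V_DS ≥ V_GS − V_t = 4.4 V; 9 ≥ 4.4 ✓.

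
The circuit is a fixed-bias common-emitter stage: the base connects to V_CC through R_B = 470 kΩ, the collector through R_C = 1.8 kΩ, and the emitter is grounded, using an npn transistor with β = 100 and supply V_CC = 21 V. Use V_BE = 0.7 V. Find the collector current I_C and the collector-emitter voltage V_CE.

I_C ≈ 4.3 mA, V_CE ≈ 13 V

Base loop: V_CC = I_B·R_B + V_BE, so I_B = (21 − 0.7)/470 kΩ = 0.0432 mA.
In the active region I_C = β·I_B = 100 × 0.0432 = 4.32 mA.
Collector loop: V_CE = V_CC − I_C·R_C = 21 − 4.32×1.8 = 13.2 V.
Since V_CE = 13.2 V > V_CE(sat) ≈ 0.2 V, the transistor is in the active region as assumed.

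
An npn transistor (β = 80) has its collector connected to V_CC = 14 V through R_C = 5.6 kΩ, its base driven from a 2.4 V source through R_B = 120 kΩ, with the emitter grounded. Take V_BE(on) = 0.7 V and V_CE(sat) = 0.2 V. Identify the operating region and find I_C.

active; I_C ≈ 1.1 mA

Assume active. Base-emitter loop: I_B = (V_BB − V_BE)/R_B = (2.4 − 0.7)/120 = 0.0142 mA.
I_C = β·I_B = 80×0.0142 = 1.13 mA.
V_CE = V_CC − I_C·R_C = 14 − 1.13×5.6 = 7.65 V > V_CE(sat), so the active-region assumption holds.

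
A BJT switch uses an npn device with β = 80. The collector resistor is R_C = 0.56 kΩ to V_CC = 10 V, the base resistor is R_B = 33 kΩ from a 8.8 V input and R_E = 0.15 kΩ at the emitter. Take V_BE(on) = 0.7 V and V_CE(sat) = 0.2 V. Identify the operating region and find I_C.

saturation; I_C ≈ 14 mA

Assume active: I_B = (8.8 − 0.7)/(33 + 81×0.15) = 0.179 mA, I_C = β·I_B = 14.4 mA.
Then V_CE = 10 − 14.4×0.56 − 14.5×0.15 = -0.217 V < 0.2 V — the active assumption fails.
Re-solve with V_CE = 0.2 V. KCL at the emitter: V_E/R_E = (V_BB−0.7−V_E)/R_B + (V_CC−0.2−V_E)/R_C, giving V_E = 2.09 V.
I_C = (V_CC − 0.2 − V_E)/R_C = (9.8 − 2.09)/0.56 = 13.8 mA.
Check: I_B = (8.1 − 2.09)/33 = 0.182 mA, and β·I_B = 14.6 mA > I_C, confirming saturation.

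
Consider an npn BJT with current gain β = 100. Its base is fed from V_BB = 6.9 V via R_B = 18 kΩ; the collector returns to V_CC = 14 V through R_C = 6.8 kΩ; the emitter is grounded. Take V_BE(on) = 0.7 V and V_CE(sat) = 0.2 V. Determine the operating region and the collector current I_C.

Assume active: I_B = (6.9 − 0.7)/18 = 0.344 mA, giving I_C = β·I_B = 34.4 mA.
But then V_CE = 14 − 34.4×6.8 = -220 V < V_CE(sat) = 0.2 V — impossible in the active region.
So the transistor is saturated. With V_CE = 0.2 V, I_C = (V_CC − 0.2)/R_C = 13.8/6.8 = 2.03 mA.
Check: β·I_B = 34.4 mA > I_C = 2.03 mA, confirming saturation.

saturation; I_C ≈ 2 mA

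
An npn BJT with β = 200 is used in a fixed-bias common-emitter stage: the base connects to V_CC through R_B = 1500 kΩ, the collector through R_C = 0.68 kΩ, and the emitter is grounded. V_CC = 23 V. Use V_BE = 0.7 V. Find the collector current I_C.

Base loop: V_CC = I_B·R_B + V_BE, so I_B = (23 − 0.7)/1500 kΩ = 0.0149 mA.
In the active region I_C = β·I_B = 200 × 0.0149 = 2.97 mA.
Collector loop: V_CE = V_CC − I_C·R_C = 23 − 2.97×0.68 = 21 V.
Since V_CE = 21 V > V_CE(sat) ≈ 0.2 V, the transistor is in the active region as assumed.

I_C ≈ 3 mA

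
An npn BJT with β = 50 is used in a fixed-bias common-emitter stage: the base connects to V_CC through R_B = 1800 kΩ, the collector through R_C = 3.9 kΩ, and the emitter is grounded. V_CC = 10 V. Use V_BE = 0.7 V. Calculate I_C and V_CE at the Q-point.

Base loop: V_CC = I_B·R_B + V_BE, so I_B = (10 − 0.7)/1800 kΩ = 0.00517 mA.
In the active region I_C = β·I_B = 50 × 0.00517 = 0.258 mA.
Collector loop: V_CE = V_CC − I_C·R_C = 10 − 0.258×3.9 = 8.99 V.
Since V_CE = 8.99 V > V_CE(sat) ≈ 0.2 V, the transistor is in the active region as assumed.

I_C ≈ 0.26 mA, V_CE ≈ 9 V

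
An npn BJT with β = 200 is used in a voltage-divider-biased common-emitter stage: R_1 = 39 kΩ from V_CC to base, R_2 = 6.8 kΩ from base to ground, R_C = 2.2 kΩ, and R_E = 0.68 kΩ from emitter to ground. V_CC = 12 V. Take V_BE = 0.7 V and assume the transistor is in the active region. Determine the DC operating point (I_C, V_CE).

I_C ≈ 1.5 mA, V_CE ≈ 7.6 V

Thevenize the base divider: V_Th = V_CC·R_2/(R_1+R_2) = 12×6.8/45.8 = 1.78 V, R_Th = R_1‖R_2 = 5.79 kΩ.
Base-emitter loop: V_Th = I_B·R_Th + V_BE + (β+1)I_B·R_E, so I_B = (1.78 − 0.7) / (5.79 + 201×0.68) = 0.00759 mA.
I_C = β·I_B = 200×0.00759 = 1.52 mA, and I_E = (β+1)I_B = 1.53 mA.
V_CE = V_CC − I_C·R_C − I_E·R_E = 12 − 1.52×2.2 − 1.53×0.68 = 7.62 V.
V_CE = 7.62 V > 0.2 V confirms active-region operation.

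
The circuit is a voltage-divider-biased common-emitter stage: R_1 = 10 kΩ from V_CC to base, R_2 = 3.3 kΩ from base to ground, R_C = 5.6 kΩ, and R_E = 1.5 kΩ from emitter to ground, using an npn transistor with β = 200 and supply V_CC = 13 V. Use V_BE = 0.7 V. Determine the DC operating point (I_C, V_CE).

I_C ≈ 1.7 mA, V_CE ≈ 1.2 V

Thevenize the base divider: V_Th = V_CC·R_2/(R_1+R_2) = 13×3.3/13.3 = 3.23 V, R_Th = R_1‖R_2 = 2.48 kΩ.
Base-emitter loop: V_Th = I_B·R_Th + V_BE + (β+1)I_B·R_E, so I_B = (3.23 − 0.7) / (2.48 + 201×1.5) = 0.00831 mA.
I_C = β·I_B = 200×0.00831 = 1.66 mA, and I_E = (β+1)I_B = 1.67 mA.
V_CE = V_CC − I_C·R_C − I_E·R_E = 13 − 1.66×5.6 − 1.67×1.5 = 1.19 V.
V_CE = 1.19 V > 0.2 V confirms active-region operation.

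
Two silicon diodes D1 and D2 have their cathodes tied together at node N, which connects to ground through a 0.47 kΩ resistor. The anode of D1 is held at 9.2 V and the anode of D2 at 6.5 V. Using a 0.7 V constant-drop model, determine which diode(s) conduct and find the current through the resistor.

Only D1 conducts; I_R ≈ 18 mA

Assume both conduct. Then node N would need to be at both 9.2−0.7 = 8.5 V and 6.5−0.7 = 5.8 V, which is impossible.
Assume only D1 conducts: V_N = 9.2 − 0.7 = 8.5 V, so I_R = 8.5/0.47 = 18.1 mA.
Check D2: its anode-to-cathode voltage is 6.5 − 8.5 = -2 V < 0.7 V, so it is off. The assumption is consistent.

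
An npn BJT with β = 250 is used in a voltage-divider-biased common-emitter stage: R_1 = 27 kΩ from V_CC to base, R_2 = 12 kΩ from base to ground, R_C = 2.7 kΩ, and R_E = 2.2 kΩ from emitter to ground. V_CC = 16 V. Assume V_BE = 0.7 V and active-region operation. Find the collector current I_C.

Thevenize the base divider: V_Th = V_CC·R_2/(R_1+R_2) = 16×12/39 = 4.92 V, R_Th = R_1‖R_2 = 8.31 kΩ.
Base-emitter loop: V_Th = I_B·R_Th + V_BE + (β+1)I_B·R_E, so I_B = (4.92 − 0.7) / (8.31 + 251×2.2) = 0.00753 mA.
I_C = β·I_B = 250×0.00753 = 1.88 mA, and I_E = (β+1)I_B = 1.89 mA.
V_CE = V_CC − I_C·R_C − I_E·R_E = 16 − 1.88×2.7 − 1.89×2.2 = 6.75 V.
V_CE = 6.75 V > 0.2 V confirms active-region operation.

I_C ≈ 1.9 mA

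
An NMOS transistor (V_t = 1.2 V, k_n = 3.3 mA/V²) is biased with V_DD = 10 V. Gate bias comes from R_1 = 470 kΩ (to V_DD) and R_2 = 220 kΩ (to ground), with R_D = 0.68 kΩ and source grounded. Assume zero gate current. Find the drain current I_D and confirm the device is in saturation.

I_D ≈ 6.5 mA

V_G = V_DD·R_2/(R_1+R_2) = 10×220/690 = 3.19 V. With the source grounded, V_GS = V_G = 3.19 V.
Assume saturation: I_D = (k_n/2)(V_GS − V_t)² = (3.3/2)×(3.19 − 1.2)² = 1.65×1.99² = 6.52 mA.
V_DS = V_DD − I_D·R_D = 10 − 6.52×0.68 = 5.56 V.
Saturation requires V_DS ≥ V_GS − V_t = 1.99 V; 5.56 ≥ 1.99 ✓.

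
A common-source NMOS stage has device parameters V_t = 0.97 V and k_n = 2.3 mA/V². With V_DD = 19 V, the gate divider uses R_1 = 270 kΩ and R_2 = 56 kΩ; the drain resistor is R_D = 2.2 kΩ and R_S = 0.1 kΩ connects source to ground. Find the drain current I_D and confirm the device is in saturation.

V_G = V_DD·R_2/(R_1+R_2) = 19×56/326 = 3.26 V.
Assume saturation: I_D = (k_n/2)(V_GS − V_t)² with V_GS = V_G − I_D·R_S = 3.26 − 0.1·I_D.
Substituting gives 0.0115·I_D² − 1.53·I_D + 6.05 = 0, with roots I_D = 4.09 or 129 mA.
The root I_D = 129 mA gives V_GS = -9.61 V ≤ V_t, so take I_D = 4.09 mA.
Then V_GS = 2.86 V and V_DS = V_DD − I_D(R_D+R_S) = 19 − 4.09×2.3 = 9.6 V.
Saturation requires V_DS ≥ V_GS − V_t = 1.89 V; 9.6 ≥ 1.89 ✓.

I_D ≈ 4.1 mA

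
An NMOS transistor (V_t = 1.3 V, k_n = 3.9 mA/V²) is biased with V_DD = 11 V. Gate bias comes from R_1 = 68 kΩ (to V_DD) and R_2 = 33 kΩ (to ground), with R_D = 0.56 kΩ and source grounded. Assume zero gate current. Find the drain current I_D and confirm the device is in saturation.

I_D ≈ 10 mA

V_G = V_DD·R_2/(R_1+R_2) = 11×33/101 = 3.59 V. With the source grounded, V_GS = V_G = 3.59 V.
Assume saturation: I_D = (k_n/2)(V_GS − V_t)² = (3.9/2)×(3.59 − 1.3)² = 1.95×2.29² = 10.3 mA.
V_DS = V_DD − I_D·R_D = 11 − 10.3×0.56 = 5.25 V.
Saturation requires V_DS ≥ V_GS − V_t = 2.29 V; 5.25 ≥ 2.29 ✓.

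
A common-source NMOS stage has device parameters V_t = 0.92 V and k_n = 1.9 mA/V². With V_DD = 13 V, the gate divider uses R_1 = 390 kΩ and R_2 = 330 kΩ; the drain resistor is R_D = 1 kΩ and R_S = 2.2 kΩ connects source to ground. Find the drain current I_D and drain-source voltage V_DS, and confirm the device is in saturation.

V_G = V_DD·R_2/(R_1+R_2) = 13×330/720 = 5.96 V.
Assume saturation: I_D = (k_n/2)(V_GS − V_t)² with V_GS = V_G − I_D·R_S = 5.96 − 2.2·I_D.
Substituting gives 4.6·I_D² − 22.1·I_D + 24.1 = 0, with roots I_D = 1.68 or 3.11 mA.
The root I_D = 3.11 mA gives V_GS = -0.89 V ≤ V_t, so take I_D = 1.68 mA.
Then V_GS = 2.25 V and V_DS = V_DD − I_D(R_D+R_S) = 13 − 1.68×3.2 = 7.61 V.
Saturation requires V_DS ≥ V_GS − V_t = 1.33 V; 7.61 ≥ 1.33 ✓.

I_D ≈ 1.7 mA, V_DS ≈ 7.6 V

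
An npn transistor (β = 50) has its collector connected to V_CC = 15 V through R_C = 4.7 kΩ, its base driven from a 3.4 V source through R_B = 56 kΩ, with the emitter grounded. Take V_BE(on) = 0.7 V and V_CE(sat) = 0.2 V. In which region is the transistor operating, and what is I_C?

active; I_C ≈ 2.4 mA

Assume active. Base-emitter loop: I_B = (V_BB − V_BE)/R_B = (3.4 − 0.7)/56 = 0.0482 mA.
I_C = β·I_B = 50×0.0482 = 2.41 mA.
V_CE = V_CC − I_C·R_C = 15 − 2.41×4.7 = 3.67 V > V_CE(sat), so the active-region assumption holds.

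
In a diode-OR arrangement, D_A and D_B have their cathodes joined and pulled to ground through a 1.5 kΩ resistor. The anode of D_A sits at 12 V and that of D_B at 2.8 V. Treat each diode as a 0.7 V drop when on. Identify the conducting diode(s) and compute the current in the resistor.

Only D_A conducts; I_R ≈ 7.5 mA

Assume both conduct. Then node N would need to be at both 12−0.7 = 11.3 V and 2.8−0.7 = 2.1 V, which is impossible.
Assume only D_A conducts: V_N = 12 − 0.7 = 11.3 V, so I_R = 11.3/1.5 = 7.53 mA.
Check D_B: its anode-to-cathode voltage is 2.8 − 11.3 = -8.5 V < 0.7 V, so it is off. The assumption is consistent.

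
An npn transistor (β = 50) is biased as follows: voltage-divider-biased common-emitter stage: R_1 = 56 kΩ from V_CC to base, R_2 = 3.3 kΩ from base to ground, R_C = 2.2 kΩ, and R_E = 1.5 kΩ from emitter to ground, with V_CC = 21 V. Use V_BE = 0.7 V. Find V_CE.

V_CE ≈ 20 V

Thevenize the base divider: V_Th = V_CC·R_2/(R_1+R_2) = 21×3.3/59.3 = 1.17 V, R_Th = R_1‖R_2 = 3.12 kΩ.
Base-emitter loop: V_Th = I_B·R_Th + V_BE + (β+1)I_B·R_E, so I_B = (1.17 − 0.7) / (3.12 + 51×1.5) = 0.00589 mA.
I_C = β·I_B = 50×0.00589 = 0.294 mA, and I_E = (β+1)I_B = 0.3 mA.
V_CE = V_CC − I_C·R_C − I_E·R_E = 21 − 0.294×2.2 − 0.3×1.5 = 19.9 V.
V_CE = 19.9 V > 0.2 V confirms active-region operation.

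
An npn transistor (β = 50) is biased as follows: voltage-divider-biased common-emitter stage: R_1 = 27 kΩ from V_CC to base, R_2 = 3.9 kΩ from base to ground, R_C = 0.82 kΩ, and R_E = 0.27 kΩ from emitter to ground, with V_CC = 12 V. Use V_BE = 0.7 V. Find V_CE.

V_CE ≈ 9.4 V

Thevenize the base divider: V_Th = V_CC·R_2/(R_1+R_2) = 12×3.9/30.9 = 1.51 V, R_Th = R_1‖R_2 = 3.41 kΩ.
Base-emitter loop: V_Th = I_B·R_Th + V_BE + (β+1)I_B·R_E, so I_B = (1.51 − 0.7) / (3.41 + 51×0.27) = 0.0474 mA.
I_C = β·I_B = 50×0.0474 = 2.37 mA, and I_E = (β+1)I_B = 2.42 mA.
V_CE = V_CC − I_C·R_C − I_E·R_E = 12 − 2.37×0.82 − 2.42×0.27 = 9.4 V.
V_CE = 9.4 V > 0.2 V confirms active-region operation.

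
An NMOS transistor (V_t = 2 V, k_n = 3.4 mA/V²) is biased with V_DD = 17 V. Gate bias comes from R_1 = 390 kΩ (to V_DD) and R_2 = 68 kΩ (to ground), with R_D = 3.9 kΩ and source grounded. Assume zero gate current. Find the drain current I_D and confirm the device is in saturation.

V_G = V_DD·R_2/(R_1+R_2) = 17×68/458 = 2.52 V. With the source grounded, V_GS = V_G = 2.52 V.
Assume saturation: I_D = (k_n/2)(V_GS − V_t)² = (3.4/2)×(2.52 − 2)² = 1.7×0.524² = 0.467 mA.
V_DS = V_DD − I_D·R_D = 17 − 0.467×3.9 = 15.2 V.
Saturation requires V_DS ≥ V_GS − V_t = 0.524 V; 15.2 ≥ 0.524 ✓.

I_D ≈ 0.47 mA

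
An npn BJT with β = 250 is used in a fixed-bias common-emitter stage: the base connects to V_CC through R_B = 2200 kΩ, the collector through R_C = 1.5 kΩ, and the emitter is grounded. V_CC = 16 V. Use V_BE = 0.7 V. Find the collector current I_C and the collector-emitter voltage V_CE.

I_C ≈ 1.7 mA, V_CE ≈ 13 V

Base loop: V_CC = I_B·R_B + V_BE, so I_B = (16 − 0.7)/2200 kΩ = 0.00695 mA.
In the active region I_C = β·I_B = 250 × 0.00695 = 1.74 mA.
Collector loop: V_CE = V_CC − I_C·R_C = 16 − 1.74×1.5 = 13.4 V.
Since V_CE = 13.4 V > V_CE(sat) ≈ 0.2 V, the transistor is in the active region as assumed.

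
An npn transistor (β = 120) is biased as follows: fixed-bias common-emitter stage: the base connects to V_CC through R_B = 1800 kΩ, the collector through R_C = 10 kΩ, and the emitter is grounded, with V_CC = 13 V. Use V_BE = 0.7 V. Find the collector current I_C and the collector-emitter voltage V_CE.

Base loop: V_CC = I_B·R_B + V_BE, so I_B = (13 − 0.7)/1800 kΩ = 0.00683 mA.
In the active region I_C = β·I_B = 120 × 0.00683 = 0.82 mA.
Collector loop: V_CE = V_CC − I_C·R_C = 13 − 0.82×10 = 4.8 V.
Since V_CE = 4.8 V > V_CE(sat) ≈ 0.2 V, the transistor is in the active region as assumed.

I_C ≈ 0.82 mA, V_CE ≈ 4.8 V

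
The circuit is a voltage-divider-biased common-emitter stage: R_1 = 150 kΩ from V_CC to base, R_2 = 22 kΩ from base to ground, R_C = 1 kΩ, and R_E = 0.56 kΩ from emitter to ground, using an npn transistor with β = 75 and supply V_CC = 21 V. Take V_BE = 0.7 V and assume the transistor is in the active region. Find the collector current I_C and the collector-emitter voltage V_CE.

Thevenize the base divider: V_Th = V_CC·R_2/(R_1+R_2) = 21×22/172 = 2.69 V, R_Th = R_1‖R_2 = 19.2 kΩ.
Base-emitter loop: V_Th = I_B·R_Th + V_BE + (β+1)I_B·R_E, so I_B = (2.69 − 0.7) / (19.2 + 76×0.56) = 0.0322 mA.
I_C = β·I_B = 75×0.0322 = 2.41 mA, and I_E = (β+1)I_B = 2.44 mA.
V_CE = V_CC − I_C·R_C − I_E·R_E = 21 − 2.41×1 − 2.44×0.56 = 17.2 V.
V_CE = 17.2 V > 0.2 V confirms active-region operation.

I_C ≈ 2.4 mA, V_CE ≈ 17 V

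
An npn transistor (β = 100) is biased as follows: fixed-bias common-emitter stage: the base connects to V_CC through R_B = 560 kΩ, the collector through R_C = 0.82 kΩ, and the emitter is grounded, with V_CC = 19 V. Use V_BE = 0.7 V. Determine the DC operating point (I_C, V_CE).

Base loop: V_CC = I_B·R_B + V_BE, so I_B = (19 − 0.7)/560 kΩ = 0.0327 mA.
In the active region I_C = β·I_B = 100 × 0.0327 = 3.27 mA.
Collector loop: V_CE = V_CC − I_C·R_C = 19 − 3.27×0.82 = 16.3 V.
Since V_CE = 16.3 V > V_CE(sat) ≈ 0.2 V, the transistor is in the active region as assumed.

I_C ≈ 3.3 mA, V_CE ≈ 16 V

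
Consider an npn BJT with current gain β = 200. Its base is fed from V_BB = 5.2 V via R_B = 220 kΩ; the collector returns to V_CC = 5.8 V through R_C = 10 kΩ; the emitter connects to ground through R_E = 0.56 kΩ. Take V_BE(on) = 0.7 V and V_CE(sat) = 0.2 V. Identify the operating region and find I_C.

Assume active: I_B = (5.2 − 0.7)/(220 + 201×0.56) = 0.0135 mA, I_C = β·I_B = 2.71 mA.
Then V_CE = 5.8 − 2.71×10 − 2.72×0.56 = -22.8 V < 0.2 V — the active assumption fails.
Re-solve with V_CE = 0.2 V. KCL at the emitter: V_E/R_E = (V_BB−0.7−V_E)/R_B + (V_CC−0.2−V_E)/R_C, giving V_E = 0.307 V.
I_C = (V_CC − 0.2 − V_E)/R_C = (5.6 − 0.307)/10 = 0.529 mA.
Check: I_B = (4.5 − 0.307)/220 = 0.0191 mA, and β·I_B = 3.81 mA > I_C, confirming saturation.

saturation; I_C ≈ 0.53 mA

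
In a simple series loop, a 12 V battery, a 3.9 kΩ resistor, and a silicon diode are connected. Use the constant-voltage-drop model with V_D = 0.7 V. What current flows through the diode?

I ≈ 2.9 mA

KVL around the loop: 12 = V_D + I·R = 0.7 + I × 3.9 kΩ.
So I = (12 − 0.7) / 3.9 kΩ = 11.3 / 3.9 = 2.9 mA.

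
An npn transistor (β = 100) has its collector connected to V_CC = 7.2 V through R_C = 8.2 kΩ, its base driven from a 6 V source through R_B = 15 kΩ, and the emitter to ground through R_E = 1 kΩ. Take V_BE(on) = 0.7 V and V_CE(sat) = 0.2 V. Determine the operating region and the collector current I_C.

Assume active: I_B = (6 − 0.7)/(15 + 101×1) = 0.0457 mA, I_C = β·I_B = 4.57 mA.
Then V_CE = 7.2 − 4.57×8.2 − 4.61×1 = -34.9 V < 0.2 V — the active assumption fails.
Re-solve with V_CE = 0.2 V. KCL at the emitter: V_E/R_E = (V_BB−0.7−V_E)/R_B + (V_CC−0.2−V_E)/R_C, giving V_E = 1.02 V.
I_C = (V_CC − 0.2 − V_E)/R_C = (7 − 1.02)/8.2 = 0.73 mA.
Check: I_B = (5.3 − 1.02)/15 = 0.286 mA, and β·I_B = 28.6 mA > I_C, confirming saturation.

saturation; I_C ≈ 0.73 mA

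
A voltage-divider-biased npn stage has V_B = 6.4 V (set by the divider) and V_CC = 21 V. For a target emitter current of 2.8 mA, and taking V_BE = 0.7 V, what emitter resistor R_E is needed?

R_E ≈ 2 kΩ

V_E = V_B − V_BE = 6.4 − 0.7 = 5.7 V.
R_E = V_E / I_E = 5.7 / 2.8 = 2.04 kΩ.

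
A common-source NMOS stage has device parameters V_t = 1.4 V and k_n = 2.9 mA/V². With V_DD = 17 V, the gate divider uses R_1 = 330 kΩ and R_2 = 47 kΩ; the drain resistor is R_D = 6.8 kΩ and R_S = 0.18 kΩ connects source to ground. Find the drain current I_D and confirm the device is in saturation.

I_D ≈ 0.56 mA

V_G = V_DD·R_2/(R_1+R_2) = 17×47/377 = 2.12 V.
Assume saturation: I_D = (k_n/2)(V_GS − V_t)² with V_GS = V_G − I_D·R_S = 2.12 − 0.18·I_D.
Substituting gives 0.047·I_D² − 1.38·I_D + 0.75 = 0, with roots I_D = 0.556 or 28.7 mA.
The root I_D = 28.7 mA gives V_GS = -3.05 V ≤ V_t, so take I_D = 0.556 mA.
Then V_GS = 2.02 V and V_DS = V_DD − I_D(R_D+R_S) = 17 − 0.556×6.98 = 13.1 V.
Saturation requires V_DS ≥ V_GS − V_t = 0.619 V; 13.1 ≥ 0.619 ✓.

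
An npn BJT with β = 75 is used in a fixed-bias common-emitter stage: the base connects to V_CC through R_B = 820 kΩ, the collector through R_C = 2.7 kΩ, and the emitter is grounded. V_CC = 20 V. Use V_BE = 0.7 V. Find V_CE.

V_CE ≈ 15 V

Base loop: V_CC = I_B·R_B + V_BE, so I_B = (20 − 0.7)/820 kΩ = 0.0235 mA.
In the active region I_C = β·I_B = 75 × 0.0235 = 1.77 mA.
Collector loop: V_CE = V_CC − I_C·R_C = 20 − 1.77×2.7 = 15.2 V.
Since V_CE = 15.2 V > V_CE(sat) ≈ 0.2 V, the transistor is in the active region as assumed.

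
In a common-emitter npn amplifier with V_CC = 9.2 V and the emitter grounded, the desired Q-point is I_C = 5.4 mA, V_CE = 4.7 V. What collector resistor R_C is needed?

Collector loop: V_CC = I_C·R_C + V_CE.
R_C = (V_CC − V_CE)/I_C = (9.2 − 4.7)/5.4 = 0.833 kΩ.

R_C ≈ 0.83 kΩ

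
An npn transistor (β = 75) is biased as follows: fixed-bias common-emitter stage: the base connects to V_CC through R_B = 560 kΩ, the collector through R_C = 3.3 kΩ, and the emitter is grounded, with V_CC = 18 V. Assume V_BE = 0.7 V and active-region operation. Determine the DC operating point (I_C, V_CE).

I_C ≈ 2.3 mA, V_CE ≈ 10 V

Base loop: V_CC = I_B·R_B + V_BE, so I_B = (18 − 0.7)/560 kΩ = 0.0309 mA.
In the active region I_C = β·I_B = 75 × 0.0309 = 2.32 mA.
Collector loop: V_CE = V_CC − I_C·R_C = 18 − 2.32×3.3 = 10.4 V.
Since V_CE = 10.4 V > V_CE(sat) ≈ 0.2 V, the transistor is in the active region as assumed.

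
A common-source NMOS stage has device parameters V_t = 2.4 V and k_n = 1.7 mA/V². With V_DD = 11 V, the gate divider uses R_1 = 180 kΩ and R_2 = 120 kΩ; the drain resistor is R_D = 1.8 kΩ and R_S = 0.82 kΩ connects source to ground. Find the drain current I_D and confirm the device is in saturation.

I_D ≈ 1.1 mA

V_G = V_DD·R_2/(R_1+R_2) = 11×120/300 = 4.4 V.
Assume saturation: I_D = (k_n/2)(V_GS − V_t)² with V_GS = V_G − I_D·R_S = 4.4 − 0.82·I_D.
Substituting gives 0.572·I_D² − 3.79·I_D + 3.4 = 0, with roots I_D = 1.07 or 5.56 mA.
The root I_D = 5.56 mA gives V_GS = -0.157 V ≤ V_t, so take I_D = 1.07 mA.
Then V_GS = 3.52 V and V_DS = V_DD − I_D(R_D+R_S) = 11 − 1.07×2.62 = 8.2 V.
Saturation requires V_DS ≥ V_GS − V_t = 1.12 V; 8.2 ≥ 1.12 ✓.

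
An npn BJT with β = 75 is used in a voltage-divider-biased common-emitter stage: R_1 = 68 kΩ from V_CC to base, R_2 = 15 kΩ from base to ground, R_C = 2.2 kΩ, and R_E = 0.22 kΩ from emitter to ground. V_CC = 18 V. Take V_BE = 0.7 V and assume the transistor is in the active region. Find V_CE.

V_CE ≈ 2 V

Thevenize the base divider: V_Th = V_CC·R_2/(R_1+R_2) = 18×15/83 = 3.25 V, R_Th = R_1‖R_2 = 12.3 kΩ.
Base-emitter loop: V_Th = I_B·R_Th + V_BE + (β+1)I_B·R_E, so I_B = (3.25 − 0.7) / (12.3 + 76×0.22) = 0.088 mA.
I_C = β·I_B = 75×0.088 = 6.6 mA, and I_E = (β+1)I_B = 6.69 mA.
V_CE = V_CC − I_C·R_C − I_E·R_E = 18 − 6.6×2.2 − 6.69×0.22 = 2.01 V.
V_CE = 2.01 V > 0.2 V confirms active-region operation.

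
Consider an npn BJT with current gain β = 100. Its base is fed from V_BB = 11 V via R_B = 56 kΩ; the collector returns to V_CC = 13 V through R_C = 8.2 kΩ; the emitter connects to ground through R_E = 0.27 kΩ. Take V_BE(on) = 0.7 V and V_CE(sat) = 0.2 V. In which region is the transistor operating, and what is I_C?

saturation; I_C ≈ 1.5 mA

Assume active: I_B = (11 − 0.7)/(56 + 101×0.27) = 0.124 mA, I_C = β·I_B = 12.4 mA.
Then V_CE = 13 − 12.4×8.2 − 12.5×0.27 = -91.8 V < 0.2 V — the active assumption fails.
Re-solve with V_CE = 0.2 V. KCL at the emitter: V_E/R_E = (V_BB−0.7−V_E)/R_B + (V_CC−0.2−V_E)/R_C, giving V_E = 0.454 V.
I_C = (V_CC − 0.2 − V_E)/R_C = (12.8 − 0.454)/8.2 = 1.51 mA.
Check: I_B = (10.3 − 0.454)/56 = 0.176 mA, and β·I_B = 17.6 mA > I_C, confirming saturation.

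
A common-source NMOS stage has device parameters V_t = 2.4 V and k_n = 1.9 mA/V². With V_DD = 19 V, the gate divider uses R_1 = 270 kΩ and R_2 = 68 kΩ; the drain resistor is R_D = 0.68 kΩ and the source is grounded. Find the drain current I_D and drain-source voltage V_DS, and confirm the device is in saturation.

I_D ≈ 1.9 mA, V_DS ≈ 18 V

V_G = V_DD·R_2/(R_1+R_2) = 19×68/338 = 3.82 V. With the source grounded, V_GS = V_G = 3.82 V.
Assume saturation: I_D = (k_n/2)(V_GS − V_t)² = (1.9/2)×(3.82 − 2.4)² = 0.95×1.42² = 1.92 mA.
V_DS = V_DD − I_D·R_D = 19 − 1.92×0.68 = 17.7 V.
Saturation requires V_DS ≥ V_GS − V_t = 1.42 V; 17.7 ≥ 1.42 ✓.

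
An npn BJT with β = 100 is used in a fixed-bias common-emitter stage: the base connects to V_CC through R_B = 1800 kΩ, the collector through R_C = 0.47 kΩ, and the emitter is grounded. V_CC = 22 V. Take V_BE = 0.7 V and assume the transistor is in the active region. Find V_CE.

Base loop: V_CC = I_B·R_B + V_BE, so I_B = (22 − 0.7)/1800 kΩ = 0.0118 mA.
In the active region I_C = β·I_B = 100 × 0.0118 = 1.18 mA.
Collector loop: V_CE = V_CC − I_C·R_C = 22 − 1.18×0.47 = 21.4 V.
Since V_CE = 21.4 V > V_CE(sat) ≈ 0.2 V, the transistor is in the active region as assumed.

V_CE ≈ 21 V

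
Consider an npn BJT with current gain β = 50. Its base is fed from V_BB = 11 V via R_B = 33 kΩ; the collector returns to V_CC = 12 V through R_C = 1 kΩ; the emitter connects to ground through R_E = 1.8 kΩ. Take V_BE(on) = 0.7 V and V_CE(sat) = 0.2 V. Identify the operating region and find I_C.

active; I_C ≈ 4.1 mA

Assume active. Base-emitter loop: I_B = (V_BB − V_BE)/(R_B + (β+1)R_E) = (11 − 0.7)/(33 + 51×1.8) = 0.0825 mA.
I_C = β·I_B = 50×0.0825 = 4.13 mA.
V_CE = V_CC − I_C·R_C − I_E·R_E = 12 − 4.13×1 − 4.21×1.8 = 0.297 V > V_CE(sat), so the active-region assumption holds.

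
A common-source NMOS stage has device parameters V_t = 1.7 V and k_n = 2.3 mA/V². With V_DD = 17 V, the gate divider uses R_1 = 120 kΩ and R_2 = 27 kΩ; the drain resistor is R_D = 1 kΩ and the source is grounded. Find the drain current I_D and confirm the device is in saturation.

I_D ≈ 2.3 mA

V_G = V_DD·R_2/(R_1+R_2) = 17×27/147 = 3.12 V. With the source grounded, V_GS = V_G = 3.12 V.
Assume saturation: I_D = (k_n/2)(V_GS − V_t)² = (2.3/2)×(3.12 − 1.7)² = 1.15×1.42² = 2.33 mA.
V_DS = V_DD − I_D·R_D = 17 − 2.33×1 = 14.7 V.
Saturation requires V_DS ≥ V_GS − V_t = 1.42 V; 14.7 ≥ 1.42 ✓.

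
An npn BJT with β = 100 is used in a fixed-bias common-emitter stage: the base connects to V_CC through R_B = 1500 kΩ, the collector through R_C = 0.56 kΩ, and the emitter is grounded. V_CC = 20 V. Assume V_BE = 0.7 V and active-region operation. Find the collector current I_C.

Base loop: V_CC = I_B·R_B + V_BE, so I_B = (20 − 0.7)/1500 kΩ = 0.0129 mA.
In the active region I_C = β·I_B = 100 × 0.0129 = 1.29 mA.
Collector loop: V_CE = V_CC − I_C·R_C = 20 − 1.29×0.56 = 19.3 V.
Since V_CE = 19.3 V > V_CE(sat) ≈ 0.2 V, the transistor is in the active region as assumed.

I_C ≈ 1.3 mA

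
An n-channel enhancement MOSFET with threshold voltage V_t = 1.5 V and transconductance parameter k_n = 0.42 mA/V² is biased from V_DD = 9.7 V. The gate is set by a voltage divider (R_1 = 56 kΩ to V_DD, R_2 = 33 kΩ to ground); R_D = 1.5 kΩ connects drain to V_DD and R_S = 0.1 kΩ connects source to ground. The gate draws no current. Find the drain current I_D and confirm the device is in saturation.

I_D ≈ 0.85 mA

V_G = V_DD·R_2/(R_1+R_2) = 9.7×33/89 = 3.6 V.
Assume saturation: I_D = (k_n/2)(V_GS − V_t)² with V_GS = V_G − I_D·R_S = 3.6 − 0.1·I_D.
Substituting gives 0.0021·I_D² − 1.09·I_D + 0.923 = 0, with roots I_D = 0.85 or 517 mA.
The root I_D = 517 mA gives V_GS = -48.1 V ≤ V_t, so take I_D = 0.85 mA.
Then V_GS = 3.51 V and V_DS = V_DD − I_D(R_D+R_S) = 9.7 − 0.85×1.6 = 8.34 V.
Saturation requires V_DS ≥ V_GS − V_t = 2.01 V; 8.34 ≥ 2.01 ✓.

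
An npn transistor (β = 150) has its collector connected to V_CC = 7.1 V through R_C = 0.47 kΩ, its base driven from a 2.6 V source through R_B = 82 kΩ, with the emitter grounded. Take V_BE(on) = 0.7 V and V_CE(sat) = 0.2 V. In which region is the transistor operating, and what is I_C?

Assume active. Base-emitter loop: I_B = (V_BB − V_BE)/R_B = (2.6 − 0.7)/82 = 0.0232 mA.
I_C = β·I_B = 150×0.0232 = 3.48 mA.
V_CE = V_CC − I_C·R_C = 7.1 − 3.48×0.47 = 5.47 V > V_CE(sat), so the active-region assumption holds.

active; I_C ≈ 3.5 mA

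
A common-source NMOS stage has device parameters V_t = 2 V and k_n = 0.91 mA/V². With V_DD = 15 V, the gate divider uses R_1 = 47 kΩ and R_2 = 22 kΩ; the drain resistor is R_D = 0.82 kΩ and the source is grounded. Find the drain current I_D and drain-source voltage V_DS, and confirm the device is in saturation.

V_G = V_DD·R_2/(R_1+R_2) = 15×22/69 = 4.78 V. With the source grounded, V_GS = V_G = 4.78 V.
Assume saturation: I_D = (k_n/2)(V_GS − V_t)² = (0.91/2)×(4.78 − 2)² = 0.455×2.78² = 3.52 mA.
V_DS = V_DD − I_D·R_D = 15 − 3.52×0.82 = 12.1 V.
Saturation requires V_DS ≥ V_GS − V_t = 2.78 V; 12.1 ≥ 2.78 ✓.

I_D ≈ 3.5 mA, V_DS ≈ 12 V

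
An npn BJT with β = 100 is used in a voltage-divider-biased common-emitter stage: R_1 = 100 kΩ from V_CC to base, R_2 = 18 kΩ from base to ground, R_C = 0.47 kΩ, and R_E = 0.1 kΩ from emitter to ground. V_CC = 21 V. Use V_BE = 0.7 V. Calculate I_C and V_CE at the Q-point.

I_C ≈ 9.9 mA, V_CE ≈ 15 V

Thevenize the base divider: V_Th = V_CC·R_2/(R_1+R_2) = 21×18/118 = 3.2 V, R_Th = R_1‖R_2 = 15.3 kΩ.
Base-emitter loop: V_Th = I_B·R_Th + V_BE + (β+1)I_B·R_E, so I_B = (3.2 − 0.7) / (15.3 + 101×0.1) = 0.0987 mA.
I_C = β·I_B = 100×0.0987 = 9.87 mA, and I_E = (β+1)I_B = 9.97 mA.
V_CE = V_CC − I_C·R_C − I_E·R_E = 21 − 9.87×0.47 − 9.97×0.1 = 15.4 V.
V_CE = 15.4 V > 0.2 V confirms active-region operation.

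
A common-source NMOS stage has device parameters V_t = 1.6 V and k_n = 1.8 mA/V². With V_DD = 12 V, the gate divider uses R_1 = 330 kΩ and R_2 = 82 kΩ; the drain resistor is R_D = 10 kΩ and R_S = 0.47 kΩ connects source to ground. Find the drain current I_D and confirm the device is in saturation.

I_D ≈ 0.35 mA

V_G = V_DD·R_2/(R_1+R_2) = 12×82/412 = 2.39 V.
Assume saturation: I_D = (k_n/2)(V_GS − V_t)² with V_GS = V_G − I_D·R_S = 2.39 − 0.47·I_D.
Substituting gives 0.199·I_D² − 1.67·I_D + 0.559 = 0, with roots I_D = 0.35 or 8.03 mA.
The root I_D = 8.03 mA gives V_GS = -1.39 V ≤ V_t, so take I_D = 0.35 mA.
Then V_GS = 2.22 V and V_DS = V_DD − I_D(R_D+R_S) = 12 − 0.35×10.5 = 8.33 V.
Saturation requires V_DS ≥ V_GS − V_t = 0.624 V; 8.33 ≥ 0.624 ✓.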